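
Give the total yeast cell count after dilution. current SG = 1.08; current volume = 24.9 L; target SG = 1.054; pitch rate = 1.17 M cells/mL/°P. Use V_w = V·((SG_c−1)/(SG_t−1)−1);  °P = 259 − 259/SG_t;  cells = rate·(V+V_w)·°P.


V_w = 24.9·((1.08−1)/(1.054−1)−1) = 11.9889
V_final = 24.9 + 11.9889 = 36.8889
°P = 259 − 259/1.054 = 13.2694
cells = 1.17·36.8889·13.2694

572.7094 billion cells


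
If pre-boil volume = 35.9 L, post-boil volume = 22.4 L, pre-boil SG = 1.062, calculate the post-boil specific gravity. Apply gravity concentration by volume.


SG_post = 1 + (SG_pre − 1)·V_pre/V_post
pts_pre = (1.062 − 1)·1000 = 62.0000
pts_post = 62.0000·35.9/22.4 = 99.3661
SG_post = 1 + 99.3661/1000

1.0994


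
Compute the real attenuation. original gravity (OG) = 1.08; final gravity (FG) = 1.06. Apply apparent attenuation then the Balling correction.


AA = (OG−FG)/(OG−1)·100;  RA = AA·0.8192
AA = (1.08 − 1.06)/(1.08 − 1)·100 = 25.0000
RA = 25.0000·0.8192

20.4800 %


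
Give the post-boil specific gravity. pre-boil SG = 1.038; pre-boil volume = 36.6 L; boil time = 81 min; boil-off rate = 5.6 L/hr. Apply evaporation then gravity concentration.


V_post = V_pre − rate·(t/60);  SG_post = 1 + (SG_pre−1)·V_pre/V_post
V_post = 36.6 − 5.6·(81/60) = 29.0400
SG_post = 1 + (1.038 − 1)·36.6/29.0400

1.0479


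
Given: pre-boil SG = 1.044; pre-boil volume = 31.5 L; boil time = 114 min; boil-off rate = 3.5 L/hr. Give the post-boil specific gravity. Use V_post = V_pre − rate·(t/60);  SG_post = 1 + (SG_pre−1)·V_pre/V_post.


V_post = 31.5 − 3.5·(114/60) = 24.8500
SG_post = 1 + (1.044 − 1)·31.5/24.8500

1.0558


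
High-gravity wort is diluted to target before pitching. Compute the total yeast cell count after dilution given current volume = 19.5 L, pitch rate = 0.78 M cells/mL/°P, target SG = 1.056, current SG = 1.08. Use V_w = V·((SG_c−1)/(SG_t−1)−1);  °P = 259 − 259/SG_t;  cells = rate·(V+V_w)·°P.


V_w = 19.5·((1.08−1)/(1.056−1)−1) = 8.3571
V_final = 19.5 + 8.3571 = 27.8571
°P = 259 − 259/1.056 = 13.7348
cells = 0.78·27.8571·13.7348

298.4386 billion cells


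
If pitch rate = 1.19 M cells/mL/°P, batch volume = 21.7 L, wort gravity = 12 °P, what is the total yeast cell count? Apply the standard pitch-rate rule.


cells (billions) = rate · V_L · °P
cells = 1.19 · 21.7 · 12

309.8760 billion cells


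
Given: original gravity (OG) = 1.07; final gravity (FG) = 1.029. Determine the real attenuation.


AA = (OG−FG)/(OG−1)·100;  RA = AA·0.8192
AA = (1.07 − 1.029)/(1.07 − 1)·100 = 58.5714
RA = 58.5714·0.8192

47.9817 %


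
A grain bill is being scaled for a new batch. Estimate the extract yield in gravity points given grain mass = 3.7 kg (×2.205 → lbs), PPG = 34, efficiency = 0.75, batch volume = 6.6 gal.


points = lbs × PPG × eff / vol
lbs = 3.7 × 2.205 = 8.1585
points = 8.1585 × 34 × 0.75 / 6.6

31.5215 points


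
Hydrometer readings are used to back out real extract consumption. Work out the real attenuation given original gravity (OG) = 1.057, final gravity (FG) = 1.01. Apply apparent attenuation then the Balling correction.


AA = (OG−FG)/(OG−1)·100;  RA = AA·0.8192
AA = (1.057 − 1.01)/(1.057 − 1)·100 = 82.4561
RA = 82.4561·0.8192

67.5481 %


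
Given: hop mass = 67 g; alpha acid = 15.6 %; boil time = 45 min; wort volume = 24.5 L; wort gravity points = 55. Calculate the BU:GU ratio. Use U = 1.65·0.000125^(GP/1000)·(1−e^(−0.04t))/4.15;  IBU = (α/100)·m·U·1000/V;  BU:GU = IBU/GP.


U = 1.65·0.000125^(55/1000)·(1−e^(−0.04·45))/4.15 = 0.2024
IBU = (15.6/100)·67·0.2024·1000/24.5 = 86.3635
BU:GU = 86.3635/55

1.5702


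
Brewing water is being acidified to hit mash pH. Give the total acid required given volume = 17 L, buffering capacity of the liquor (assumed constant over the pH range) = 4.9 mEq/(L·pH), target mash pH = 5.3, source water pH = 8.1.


acid = buffering capacity · (pH_source − pH_target) · V
acid = 4.9 · (8.1 − 5.3) · 17

233.2400 mEq


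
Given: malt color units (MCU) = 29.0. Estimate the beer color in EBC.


SRM = 1.4922·MCU^0.6859;  EBC = SRM·1.97
SRM = 1.4922·29.0^0.6859 = 15.0275
EBC = 15.0275·1.97

29.6041 EBC


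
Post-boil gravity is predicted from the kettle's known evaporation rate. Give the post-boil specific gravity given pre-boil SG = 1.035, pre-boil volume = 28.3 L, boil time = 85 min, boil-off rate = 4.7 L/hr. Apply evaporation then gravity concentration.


V_post = V_pre − rate·(t/60);  SG_post = 1 + (SG_pre−1)·V_pre/V_post
V_post = 28.3 − 4.7·(85/60) = 21.6417
SG_post = 1 + (1.035 − 1)·28.3/21.6417

1.0458


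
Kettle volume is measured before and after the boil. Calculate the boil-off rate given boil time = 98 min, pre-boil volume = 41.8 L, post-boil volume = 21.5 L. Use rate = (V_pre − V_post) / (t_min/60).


rate = (41.8 − 21.5) / (98/60)

12.4286 L/hr


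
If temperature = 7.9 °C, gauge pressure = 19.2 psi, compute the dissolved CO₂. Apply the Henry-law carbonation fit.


vols = (P + 14.695)·(0.01821 + 0.09011·e^(−0.04·T))
vols = (19.2 + 14.695)·(0.01821 + 0.09011·e^(−0.04·7.9))

2.8440 volumes


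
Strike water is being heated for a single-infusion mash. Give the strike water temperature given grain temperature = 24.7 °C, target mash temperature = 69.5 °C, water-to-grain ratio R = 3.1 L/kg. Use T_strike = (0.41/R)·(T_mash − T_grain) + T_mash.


T_strike = (0.41/3.1)·(69.5 − 24.7) + 69.5

75.4252 °C


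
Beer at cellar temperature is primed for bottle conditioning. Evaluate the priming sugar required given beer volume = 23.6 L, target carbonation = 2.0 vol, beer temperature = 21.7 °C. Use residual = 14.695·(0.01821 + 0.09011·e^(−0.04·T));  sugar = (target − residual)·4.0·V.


residual = 14.695·(0.01821 + 0.09011·e^(−0.04·21.7)) = 0.8235
sugar = (2.0 − 0.8235)·4.0·23.6

111.0646 g


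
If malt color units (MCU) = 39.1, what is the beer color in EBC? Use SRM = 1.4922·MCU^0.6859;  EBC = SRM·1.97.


SRM = 1.4922·39.1^0.6859 = 18.4460
EBC = 18.4460·1.97

36.3385 EBC


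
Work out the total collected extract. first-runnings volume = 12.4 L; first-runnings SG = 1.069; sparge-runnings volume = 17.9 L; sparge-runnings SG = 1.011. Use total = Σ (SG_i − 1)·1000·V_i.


first = (1.069 − 1)·1000·12.4 = 855.6000
sparge = (1.011 − 1)·1000·17.9 = 196.9000
total = 855.6000 + 196.9000

1052.5000 gravity·L


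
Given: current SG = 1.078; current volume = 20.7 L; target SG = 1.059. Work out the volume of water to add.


V_water = V·((SG_curr − 1)/(SG_target − 1) − 1)
V_water = 20.7·((1.078 − 1)/(1.059 − 1) − 1)

6.6661 L


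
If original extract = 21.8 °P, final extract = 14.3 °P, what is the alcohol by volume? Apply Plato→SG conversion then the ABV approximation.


SG = 259/(259 − P);  ABV = (OG − FG)·131.25
OG = 259/(259 − 21.8) = 1.0919
FG = 259/(259 − 14.3) = 1.0584
ABV = (1.0919 − 1.0584)·131.25

4.3925 % ABV


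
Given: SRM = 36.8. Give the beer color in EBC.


EBC = SRM · 1.97
EBC = 36.8 · 1.97

72.4960 EBC


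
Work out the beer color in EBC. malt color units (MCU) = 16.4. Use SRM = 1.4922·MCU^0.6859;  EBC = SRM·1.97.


SRM = 1.4922·16.4^0.6859 = 10.1646
EBC = 10.1646·1.97

20.0242 EBC


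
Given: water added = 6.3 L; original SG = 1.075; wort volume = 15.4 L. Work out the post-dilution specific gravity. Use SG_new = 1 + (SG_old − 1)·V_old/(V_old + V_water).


pts = (1.075 − 1)·1000·15.4/(15.4 + 6.3) = 53.2258
SG_new = 1 + 53.2258/1000

1.0532


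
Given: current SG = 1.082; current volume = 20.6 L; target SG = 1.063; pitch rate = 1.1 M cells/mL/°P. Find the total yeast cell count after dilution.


V_w = V·((SG_c−1)/(SG_t−1)−1);  °P = 259 − 259/SG_t;  cells = rate·(V+V_w)·°P
V_w = 20.6·((1.082−1)/(1.063−1)−1) = 6.2127
V_final = 20.6 + 6.2127 = 26.8127
°P = 259 − 259/1.063 = 15.3500
cells = 1.1·26.8127·15.3500

452.7310 billion cells


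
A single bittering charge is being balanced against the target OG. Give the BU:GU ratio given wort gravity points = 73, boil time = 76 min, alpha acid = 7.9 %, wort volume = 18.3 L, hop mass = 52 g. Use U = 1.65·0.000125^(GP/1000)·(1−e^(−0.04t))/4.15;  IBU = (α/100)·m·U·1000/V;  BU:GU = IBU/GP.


U = 1.65·0.000125^(73/1000)·(1−e^(−0.04·76))/4.15 = 0.1964
IBU = (7.9/100)·52·0.1964·1000/18.3 = 44.0963
BU:GU = 44.0963/73

0.6041


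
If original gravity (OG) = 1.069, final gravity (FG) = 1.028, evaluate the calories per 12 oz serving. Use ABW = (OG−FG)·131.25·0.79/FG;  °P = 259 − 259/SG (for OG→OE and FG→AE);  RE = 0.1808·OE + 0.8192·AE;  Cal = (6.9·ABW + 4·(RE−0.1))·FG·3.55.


ABW = (1.069 − 1.028)·131.25·0.79/1.028 = 4.1354
OE = 259 − 259/1.069 = 16.7175 °P
AE = 259 − 259/1.028 = 7.0545 °P
RE = 0.1808·16.7175 + 0.8192·7.0545 = 8.8015 °P
Cal = (6.9·4.1354 + 4·(8.8015−0.1))·1.028·3.55

231.1546 kcal


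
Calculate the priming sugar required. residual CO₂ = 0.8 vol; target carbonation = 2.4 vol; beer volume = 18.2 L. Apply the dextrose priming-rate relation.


sugar = (target − residual)·4.0·V
sugar = (2.4 − 0.8)·4.0·18.2

116.4800 g


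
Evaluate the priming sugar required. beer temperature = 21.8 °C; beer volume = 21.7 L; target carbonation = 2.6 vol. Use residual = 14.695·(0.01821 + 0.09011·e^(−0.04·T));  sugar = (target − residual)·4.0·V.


residual = 14.695·(0.01821 + 0.09011·e^(−0.04·21.8)) = 0.8212
sugar = (2.6 − 0.8212)·4.0·21.7

154.3956 g


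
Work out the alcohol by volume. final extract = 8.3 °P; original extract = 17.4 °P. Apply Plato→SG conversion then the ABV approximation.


SG = 259/(259 − P);  ABV = (OG − FG)·131.25
OG = 259/(259 − 17.4) = 1.0720
FG = 259/(259 − 8.3) = 1.0331
ABV = (1.0720 − 1.0331)·131.25

5.1073 % ABV


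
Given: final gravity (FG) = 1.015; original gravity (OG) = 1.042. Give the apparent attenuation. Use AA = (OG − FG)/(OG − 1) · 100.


AA = (1.042 − 1.015)/(1.042 − 1) · 100

64.2857 %


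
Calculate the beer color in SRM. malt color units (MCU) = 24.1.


SRM = 1.4922 · MCU^0.6859
SRM = 1.4922 · 24.1^0.6859

13.2359 SRM


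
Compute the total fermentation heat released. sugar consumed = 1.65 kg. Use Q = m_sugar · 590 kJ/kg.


Q = 1.65 · 590

973.5000 kJ


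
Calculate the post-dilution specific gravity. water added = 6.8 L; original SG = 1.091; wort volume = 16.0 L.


SG_new = 1 + (SG_old − 1)·V_old/(V_old + V_water)
pts = (1.091 − 1)·1000·16.0/(16.0 + 6.8) = 63.8596
SG_new = 1 + 63.8596/1000

1.0639


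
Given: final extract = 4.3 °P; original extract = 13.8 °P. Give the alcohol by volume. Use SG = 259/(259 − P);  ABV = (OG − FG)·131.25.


OG = 259/(259 − 13.8) = 1.0563
FG = 259/(259 − 4.3) = 1.0169
ABV = (1.0563 − 1.0169)·131.25

5.1710 % ABV


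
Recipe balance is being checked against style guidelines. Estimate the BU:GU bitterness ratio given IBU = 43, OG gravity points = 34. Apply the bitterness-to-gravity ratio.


BU:GU = IBU / OG_points
BU:GU = 43 / 34

1.2647


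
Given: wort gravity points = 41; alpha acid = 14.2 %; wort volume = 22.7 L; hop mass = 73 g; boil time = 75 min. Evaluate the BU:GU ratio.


U = 1.65·0.000125^(GP/1000)·(1−e^(−0.04t))/4.15;  IBU = (α/100)·m·U·1000/V;  BU:GU = IBU/GP
U = 1.65·0.000125^(41/1000)·(1−e^(−0.04·75))/4.15 = 0.2614
IBU = (14.2/100)·73·0.2614·1000/22.7 = 119.3481
BU:GU = 119.3481/41

2.9109


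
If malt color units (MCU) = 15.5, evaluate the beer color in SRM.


SRM = 1.4922 · MCU^0.6859
SRM = 1.4922 · 15.5^0.6859

9.7786 SRM


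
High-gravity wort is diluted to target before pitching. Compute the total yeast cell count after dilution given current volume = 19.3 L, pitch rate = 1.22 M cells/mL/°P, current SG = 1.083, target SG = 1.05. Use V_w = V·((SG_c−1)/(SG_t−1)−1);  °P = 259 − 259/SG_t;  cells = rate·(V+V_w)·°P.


V_w = 19.3·((1.083−1)/(1.05−1)−1) = 12.7380
V_final = 19.3 + 12.7380 = 32.0380
°P = 259 − 259/1.05 = 12.3333
cells = 1.22·32.0380·12.3333

482.0651 billion cells


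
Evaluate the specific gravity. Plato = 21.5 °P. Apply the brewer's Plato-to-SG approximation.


SG = 259/(259 − P)
SG = 259/(259 − 21.5)

1.0905


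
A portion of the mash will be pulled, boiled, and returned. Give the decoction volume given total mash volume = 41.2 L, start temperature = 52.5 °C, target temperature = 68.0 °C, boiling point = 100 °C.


V_dec = V_total·(T_target − T_start)/(T_boil − T_start)
V_dec = 41.2·(68.0 − 52.5)/(100 − 52.5)

13.4442 L


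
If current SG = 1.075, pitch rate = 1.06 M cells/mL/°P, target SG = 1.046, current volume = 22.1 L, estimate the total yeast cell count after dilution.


V_w = V·((SG_c−1)/(SG_t−1)−1);  °P = 259 − 259/SG_t;  cells = rate·(V+V_w)·°P
V_w = 22.1·((1.075−1)/(1.046−1)−1) = 13.9326
V_final = 22.1 + 13.9326 = 36.0326
°P = 259 − 259/1.046 = 11.3901
cells = 1.06·36.0326·11.3901

435.0383 billion cells


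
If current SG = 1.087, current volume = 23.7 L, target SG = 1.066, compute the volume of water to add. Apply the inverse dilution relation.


V_water = V·((SG_curr − 1)/(SG_target − 1) − 1)
V_water = 23.7·((1.087 − 1)/(1.066 − 1) − 1)

7.5409 L


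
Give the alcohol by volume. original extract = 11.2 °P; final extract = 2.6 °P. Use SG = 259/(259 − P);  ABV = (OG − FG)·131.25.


OG = 259/(259 − 11.2) = 1.0452
FG = 259/(259 − 2.6) = 1.0101
ABV = (1.0452 − 1.0101)·131.25

4.6013 % ABV


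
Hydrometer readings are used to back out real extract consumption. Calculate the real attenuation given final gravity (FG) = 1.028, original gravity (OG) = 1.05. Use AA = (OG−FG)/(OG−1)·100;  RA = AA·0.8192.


AA = (1.05 − 1.028)/(1.05 − 1)·100 = 44.0000
RA = 44.0000·0.8192

36.0448 %


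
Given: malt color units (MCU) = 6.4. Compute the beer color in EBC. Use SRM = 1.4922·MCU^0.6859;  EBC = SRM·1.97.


SRM = 1.4922·6.4^0.6859 = 5.3307
EBC = 5.3307·1.97

10.5015 EBC


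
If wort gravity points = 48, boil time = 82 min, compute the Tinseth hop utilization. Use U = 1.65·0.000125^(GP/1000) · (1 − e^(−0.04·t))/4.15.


bigness = 1.65·0.000125^(48/1000) = 1.0719
boil_factor = (1 − e^(−0.04·82))/4.15 = 0.2319
U = 1.0719 · 0.2319

0.2486


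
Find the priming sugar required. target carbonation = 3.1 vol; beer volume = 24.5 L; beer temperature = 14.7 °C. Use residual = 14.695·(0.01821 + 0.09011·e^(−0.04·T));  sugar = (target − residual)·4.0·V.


residual = 14.695·(0.01821 + 0.09011·e^(−0.04·14.7)) = 1.0031
sugar = (3.1 − 1.0031)·4.0·24.5

205.4975 g


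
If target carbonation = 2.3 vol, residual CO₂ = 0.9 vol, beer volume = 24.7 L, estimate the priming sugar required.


sugar = (target − residual)·4.0·V
sugar = (2.3 − 0.9)·4.0·24.7

138.3200 g


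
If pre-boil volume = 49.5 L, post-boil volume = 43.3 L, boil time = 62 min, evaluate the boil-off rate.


rate = (V_pre − V_post) / (t_min/60)
rate = (49.5 − 43.3) / (62/60)

6.0000 L/hr


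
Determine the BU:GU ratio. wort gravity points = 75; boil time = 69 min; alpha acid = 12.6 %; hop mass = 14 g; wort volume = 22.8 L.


U = 1.65·0.000125^(GP/1000)·(1−e^(−0.04t))/4.15;  IBU = (α/100)·m·U·1000/V;  BU:GU = IBU/GP
U = 1.65·0.000125^(75/1000)·(1−e^(−0.04·69))/4.15 = 0.1898
IBU = (12.6/100)·14·0.1898·1000/22.8 = 14.6849
BU:GU = 14.6849/75

0.1958


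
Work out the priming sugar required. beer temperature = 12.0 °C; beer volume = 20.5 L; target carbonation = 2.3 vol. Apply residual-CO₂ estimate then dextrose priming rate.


residual = 14.695·(0.01821 + 0.09011·e^(−0.04·T));  sugar = (target − residual)·4.0·V
residual = 14.695·(0.01821 + 0.09011·e^(−0.04·12.0)) = 1.0870
sugar = (2.3 − 1.0870)·4.0·20.5

99.4686 g


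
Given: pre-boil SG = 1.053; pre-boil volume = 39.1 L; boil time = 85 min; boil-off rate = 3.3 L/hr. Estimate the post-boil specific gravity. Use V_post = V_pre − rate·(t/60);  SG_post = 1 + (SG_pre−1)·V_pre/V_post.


V_post = 39.1 − 3.3·(85/60) = 34.4250
SG_post = 1 + (1.053 − 1)·39.1/34.4250

1.0602


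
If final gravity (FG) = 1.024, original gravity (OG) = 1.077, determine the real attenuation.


AA = (OG−FG)/(OG−1)·100;  RA = AA·0.8192
AA = (1.077 − 1.024)/(1.077 − 1)·100 = 68.8312
RA = 68.8312·0.8192

56.3865 %


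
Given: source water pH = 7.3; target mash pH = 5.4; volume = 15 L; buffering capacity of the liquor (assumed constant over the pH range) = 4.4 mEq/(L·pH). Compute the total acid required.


acid = buffering capacity · (pH_source − pH_target) · V
acid = 4.4 · (7.3 − 5.4) · 15

125.4000 mEq


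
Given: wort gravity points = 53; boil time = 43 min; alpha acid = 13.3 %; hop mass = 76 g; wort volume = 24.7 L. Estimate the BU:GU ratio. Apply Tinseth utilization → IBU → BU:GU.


U = 1.65·0.000125^(GP/1000)·(1−e^(−0.04t))/4.15;  IBU = (α/100)·m·U·1000/V;  BU:GU = IBU/GP
U = 1.65·0.000125^(53/1000)·(1−e^(−0.04·43))/4.15 = 0.2027
IBU = (13.3/100)·76·0.2027·1000/24.7 = 82.9561
BU:GU = 82.9561/53

1.5652


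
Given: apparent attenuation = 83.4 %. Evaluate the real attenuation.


RA = AA · 0.8192
RA = 83.4 · 0.8192

68.3213 %


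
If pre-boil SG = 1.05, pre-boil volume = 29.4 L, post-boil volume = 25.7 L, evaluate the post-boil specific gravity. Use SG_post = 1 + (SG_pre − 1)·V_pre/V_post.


pts_pre = (1.05 − 1)·1000 = 50.0000
pts_post = 50.0000·29.4/25.7 = 57.1984
SG_post = 1 + 57.1984/1000

1.0572


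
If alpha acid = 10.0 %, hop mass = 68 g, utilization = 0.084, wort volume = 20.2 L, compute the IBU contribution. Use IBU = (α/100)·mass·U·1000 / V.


IBU = (10.0/100)·68·0.084·1000 / 20.2

28.2772 IBU


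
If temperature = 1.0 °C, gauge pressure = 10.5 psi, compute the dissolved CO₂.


vols = (P + 14.695)·(0.01821 + 0.09011·e^(−0.04·T))
vols = (10.5 + 14.695)·(0.01821 + 0.09011·e^(−0.04·1.0))

2.6401 volumes


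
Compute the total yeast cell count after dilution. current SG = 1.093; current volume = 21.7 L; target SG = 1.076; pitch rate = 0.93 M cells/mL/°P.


V_w = V·((SG_c−1)/(SG_t−1)−1);  °P = 259 − 259/SG_t;  cells = rate·(V+V_w)·°P
V_w = 21.7·((1.093−1)/(1.076−1)−1) = 4.8539
V_final = 21.7 + 4.8539 = 26.5539
°P = 259 − 259/1.076 = 18.2937
cells = 0.93·26.5539·18.2937

451.7656 billion cells


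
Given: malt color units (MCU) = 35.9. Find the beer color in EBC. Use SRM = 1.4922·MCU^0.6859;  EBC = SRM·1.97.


SRM = 1.4922·35.9^0.6859 = 17.3967
EBC = 17.3967·1.97

34.2715 EBC


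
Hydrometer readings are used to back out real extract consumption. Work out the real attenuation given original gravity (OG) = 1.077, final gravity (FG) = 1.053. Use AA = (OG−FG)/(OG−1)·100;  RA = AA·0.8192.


AA = (1.077 − 1.053)/(1.077 − 1)·100 = 31.1688
RA = 31.1688·0.8192

25.5335 %


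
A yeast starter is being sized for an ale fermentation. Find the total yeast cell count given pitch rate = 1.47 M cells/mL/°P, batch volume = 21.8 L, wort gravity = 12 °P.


cells (billions) = rate · V_L · °P
cells = 1.47 · 21.8 · 12

384.5520 billion cells


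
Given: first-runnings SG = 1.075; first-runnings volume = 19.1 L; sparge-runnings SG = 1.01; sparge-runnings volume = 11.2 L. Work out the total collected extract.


total = Σ (SG_i − 1)·1000·V_i
first = (1.075 − 1)·1000·19.1 = 1432.5000
sparge = (1.01 − 1)·1000·11.2 = 112.0000
total = 1432.5000 + 112.0000

1544.5000 gravity·L


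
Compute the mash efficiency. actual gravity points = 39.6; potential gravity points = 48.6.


efficiency = actual / potential × 100
efficiency = 39.6 / 48.6 × 100

81.4815 %


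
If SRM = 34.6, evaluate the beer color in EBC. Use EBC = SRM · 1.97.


EBC = 34.6 · 1.97

68.1620 EBC


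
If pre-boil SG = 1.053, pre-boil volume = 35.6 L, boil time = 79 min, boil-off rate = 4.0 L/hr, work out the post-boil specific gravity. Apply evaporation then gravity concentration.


V_post = V_pre − rate·(t/60);  SG_post = 1 + (SG_pre−1)·V_pre/V_post
V_post = 35.6 − 4.0·(79/60) = 30.3333
SG_post = 1 + (1.053 − 1)·35.6/30.3333

1.0622


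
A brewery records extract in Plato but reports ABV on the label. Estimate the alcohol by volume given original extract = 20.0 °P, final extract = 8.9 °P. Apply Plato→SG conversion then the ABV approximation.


SG = 259/(259 − P);  ABV = (OG − FG)·131.25
OG = 259/(259 − 20.0) = 1.0837
FG = 259/(259 − 8.9) = 1.0356
ABV = (1.0837 − 1.0356)·131.25

6.3126 % ABV


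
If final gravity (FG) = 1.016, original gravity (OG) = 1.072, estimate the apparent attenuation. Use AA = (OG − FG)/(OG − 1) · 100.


AA = (1.072 − 1.016)/(1.072 − 1) · 100

77.7778 %


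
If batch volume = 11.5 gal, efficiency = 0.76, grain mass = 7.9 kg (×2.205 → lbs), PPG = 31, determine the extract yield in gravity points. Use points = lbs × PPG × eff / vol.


lbs = 7.9 × 2.205 = 17.4195
points = 17.4195 × 31 × 0.76 / 11.5

35.6873 points


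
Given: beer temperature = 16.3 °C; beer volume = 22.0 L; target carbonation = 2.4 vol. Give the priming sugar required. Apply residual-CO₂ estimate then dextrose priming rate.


residual = 14.695·(0.01821 + 0.09011·e^(−0.04·T));  sugar = (target − residual)·4.0·V
residual = 14.695·(0.01821 + 0.09011·e^(−0.04·16.3)) = 0.9575
sugar = (2.4 − 0.9575)·4.0·22.0

126.9409 g


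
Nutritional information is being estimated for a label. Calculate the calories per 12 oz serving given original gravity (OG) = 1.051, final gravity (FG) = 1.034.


ABW = (OG−FG)·131.25·0.79/FG;  °P = 259 − 259/SG (for OG→OE and FG→AE);  RE = 0.1808·OE + 0.8192·AE;  Cal = (6.9·ABW + 4·(RE−0.1))·FG·3.55
ABW = (1.051 − 1.034)·131.25·0.79/1.034 = 1.7047
OE = 259 − 259/1.051 = 12.5680 °P
AE = 259 − 259/1.034 = 8.5164 °P
RE = 0.1808·12.5680 + 0.8192·8.5164 = 9.2490 °P
Cal = (6.9·1.7047 + 4·(9.2490−0.1))·1.034·3.55

177.5095 kcal


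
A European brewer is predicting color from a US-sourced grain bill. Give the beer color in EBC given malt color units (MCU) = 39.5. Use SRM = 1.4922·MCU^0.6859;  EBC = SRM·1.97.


SRM = 1.4922·39.5^0.6859 = 18.5752
EBC = 18.5752·1.97

36.5931 EBC


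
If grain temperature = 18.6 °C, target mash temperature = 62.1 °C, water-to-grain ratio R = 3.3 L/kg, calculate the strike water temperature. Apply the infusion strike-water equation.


T_strike = (0.41/R)·(T_mash − T_grain) + T_mash
T_strike = (0.41/3.3)·(62.1 − 18.6) + 62.1

67.5045 °C


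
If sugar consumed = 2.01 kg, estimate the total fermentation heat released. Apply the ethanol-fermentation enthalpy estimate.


Q = m_sugar · 590 kJ/kg
Q = 2.01 · 590

1185.9000 kJ


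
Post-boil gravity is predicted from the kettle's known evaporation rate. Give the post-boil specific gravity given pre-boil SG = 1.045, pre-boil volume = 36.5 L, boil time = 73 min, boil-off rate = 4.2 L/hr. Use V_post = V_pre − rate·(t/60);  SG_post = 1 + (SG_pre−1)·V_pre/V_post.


V_post = 36.5 − 4.2·(73/60) = 31.3900
SG_post = 1 + (1.045 − 1)·36.5/31.3900

1.0523


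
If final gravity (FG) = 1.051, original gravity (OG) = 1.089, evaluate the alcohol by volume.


ABV = (OG − FG) · 131.25
ABV = (1.089 − 1.051) · 131.25

4.9875 % ABV


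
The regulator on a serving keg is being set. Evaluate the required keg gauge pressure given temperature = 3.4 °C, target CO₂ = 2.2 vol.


psi = vols/(0.01821 + 0.09011·e^(−0.04·T)) − 14.695
psi = 2.2/(0.01821 + 0.09011·e^(−0.04·3.4)) − 14.695

8.0178 psi


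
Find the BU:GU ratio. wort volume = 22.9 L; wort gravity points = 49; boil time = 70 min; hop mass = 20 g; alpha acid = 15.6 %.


U = 1.65·0.000125^(GP/1000)·(1−e^(−0.04t))/4.15;  IBU = (α/100)·m·U·1000/V;  BU:GU = IBU/GP
U = 1.65·0.000125^(49/1000)·(1−e^(−0.04·70))/4.15 = 0.2404
IBU = (15.6/100)·20·0.2404·1000/22.9 = 32.7534
BU:GU = 32.7534/49

0.6684


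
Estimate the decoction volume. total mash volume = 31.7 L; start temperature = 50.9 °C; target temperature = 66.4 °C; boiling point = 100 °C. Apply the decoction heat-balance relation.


V_dec = V_total·(T_target − T_start)/(T_boil − T_start)
V_dec = 31.7·(66.4 − 50.9)/(100 − 50.9)

10.0071 L


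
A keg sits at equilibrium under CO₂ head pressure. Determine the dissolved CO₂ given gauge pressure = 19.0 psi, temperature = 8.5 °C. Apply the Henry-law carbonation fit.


vols = (P + 14.695)·(0.01821 + 0.09011·e^(−0.04·T))
vols = (19.0 + 14.695)·(0.01821 + 0.09011·e^(−0.04·8.5))

2.7747 volumes


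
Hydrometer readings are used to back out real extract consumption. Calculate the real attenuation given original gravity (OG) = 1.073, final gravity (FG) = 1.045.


AA = (OG−FG)/(OG−1)·100;  RA = AA·0.8192
AA = (1.073 − 1.045)/(1.073 − 1)·100 = 38.3562
RA = 38.3562·0.8192

31.4214 %


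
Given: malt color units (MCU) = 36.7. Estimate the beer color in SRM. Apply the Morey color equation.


SRM = 1.4922 · MCU^0.6859
SRM = 1.4922 · 36.7^0.6859

17.6617 SRM


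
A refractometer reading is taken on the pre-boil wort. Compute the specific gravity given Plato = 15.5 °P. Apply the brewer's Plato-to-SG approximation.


SG = 259/(259 − P)
SG = 259/(259 − 15.5)

1.0637


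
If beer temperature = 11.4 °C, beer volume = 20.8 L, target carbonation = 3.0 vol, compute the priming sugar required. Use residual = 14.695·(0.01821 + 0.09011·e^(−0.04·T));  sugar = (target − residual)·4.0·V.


residual = 14.695·(0.01821 + 0.09011·e^(−0.04·11.4)) = 1.1069
sugar = (3.0 − 1.1069)·4.0·20.8

157.5083 g


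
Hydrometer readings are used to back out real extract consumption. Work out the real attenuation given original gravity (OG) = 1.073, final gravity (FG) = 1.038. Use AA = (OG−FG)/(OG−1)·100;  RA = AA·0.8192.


AA = (1.073 − 1.038)/(1.073 − 1)·100 = 47.9452
RA = 47.9452·0.8192

39.2767 %


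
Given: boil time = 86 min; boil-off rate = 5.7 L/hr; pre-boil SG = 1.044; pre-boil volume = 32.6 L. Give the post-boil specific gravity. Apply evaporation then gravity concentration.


V_post = V_pre − rate·(t/60);  SG_post = 1 + (SG_pre−1)·V_pre/V_post
V_post = 32.6 − 5.7·(86/60) = 24.4300
SG_post = 1 + (1.044 − 1)·32.6/24.4300

1.0587


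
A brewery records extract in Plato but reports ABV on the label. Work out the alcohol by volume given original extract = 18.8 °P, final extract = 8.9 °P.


SG = 259/(259 − P);  ABV = (OG − FG)·131.25
OG = 259/(259 − 18.8) = 1.0783
FG = 259/(259 − 8.9) = 1.0356
ABV = (1.0783 − 1.0356)·131.25

5.6021 % ABV


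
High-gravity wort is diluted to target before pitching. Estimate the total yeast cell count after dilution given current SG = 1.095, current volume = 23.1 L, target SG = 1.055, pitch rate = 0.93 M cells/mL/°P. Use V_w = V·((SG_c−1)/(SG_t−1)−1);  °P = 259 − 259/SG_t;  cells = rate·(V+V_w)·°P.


V_w = 23.1·((1.095−1)/(1.055−1)−1) = 16.8000
V_final = 23.1 + 16.8000 = 39.9000
°P = 259 − 259/1.055 = 13.5024
cells = 0.93·39.9000·13.5024

501.0324 billion cells


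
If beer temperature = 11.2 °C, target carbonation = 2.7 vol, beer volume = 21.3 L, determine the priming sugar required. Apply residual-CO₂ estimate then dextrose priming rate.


residual = 14.695·(0.01821 + 0.09011·e^(−0.04·T));  sugar = (target − residual)·4.0·V
residual = 14.695·(0.01821 + 0.09011·e^(−0.04·11.2)) = 1.1136
sugar = (2.7 − 1.1136)·4.0·21.3

135.1602 g


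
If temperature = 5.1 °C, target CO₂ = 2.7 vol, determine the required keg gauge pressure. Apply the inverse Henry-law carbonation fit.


psi = vols/(0.01821 + 0.09011·e^(−0.04·T)) − 14.695
psi = 2.7/(0.01821 + 0.09011·e^(−0.04·5.1)) − 14.695

14.7516 psi


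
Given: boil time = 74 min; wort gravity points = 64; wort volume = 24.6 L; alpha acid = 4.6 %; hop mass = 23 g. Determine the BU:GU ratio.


U = 1.65·0.000125^(GP/1000)·(1−e^(−0.04t))/4.15;  IBU = (α/100)·m·U·1000/V;  BU:GU = IBU/GP
U = 1.65·0.000125^(64/1000)·(1−e^(−0.04·74))/4.15 = 0.2121
IBU = (4.6/100)·23·0.2121·1000/24.6 = 9.1218
BU:GU = 9.1218/64

0.1425


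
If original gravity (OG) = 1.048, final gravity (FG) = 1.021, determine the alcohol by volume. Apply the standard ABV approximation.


ABV = (OG − FG) · 131.25
ABV = (1.048 − 1.021) · 131.25

3.5438 % ABV


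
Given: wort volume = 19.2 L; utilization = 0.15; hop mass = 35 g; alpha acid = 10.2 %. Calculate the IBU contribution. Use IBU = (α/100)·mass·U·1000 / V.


IBU = (10.2/100)·35·0.15·1000 / 19.2

27.8906 IBU


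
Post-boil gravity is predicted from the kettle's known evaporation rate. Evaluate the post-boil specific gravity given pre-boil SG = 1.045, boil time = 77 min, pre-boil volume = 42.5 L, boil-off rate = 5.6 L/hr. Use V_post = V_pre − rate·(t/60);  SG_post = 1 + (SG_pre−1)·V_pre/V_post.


V_post = 42.5 − 5.6·(77/60) = 35.3133
SG_post = 1 + (1.045 − 1)·42.5/35.3133

1.0542


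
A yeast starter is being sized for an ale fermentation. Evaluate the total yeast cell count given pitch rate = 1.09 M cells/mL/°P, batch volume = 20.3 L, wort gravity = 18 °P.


cells (billions) = rate · V_L · °P
cells = 1.09 · 20.3 · 18

398.2860 billion cells


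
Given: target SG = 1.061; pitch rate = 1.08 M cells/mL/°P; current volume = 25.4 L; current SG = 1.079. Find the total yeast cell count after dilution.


V_w = V·((SG_c−1)/(SG_t−1)−1);  °P = 259 − 259/SG_t;  cells = rate·(V+V_w)·°P
V_w = 25.4·((1.079−1)/(1.061−1)−1) = 7.4951
V_final = 25.4 + 7.4951 = 32.8951
°P = 259 − 259/1.061 = 14.8907
cells = 1.08·32.8951·14.8907

529.0162 billion cells


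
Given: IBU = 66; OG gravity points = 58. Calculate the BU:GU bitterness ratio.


BU:GU = IBU / OG_points
BU:GU = 66 / 58

1.1379


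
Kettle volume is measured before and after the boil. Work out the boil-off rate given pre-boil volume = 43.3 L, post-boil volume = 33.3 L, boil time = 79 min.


rate = (V_pre − V_post) / (t_min/60)
rate = (43.3 − 33.3) / (79/60)

7.5949 L/hr


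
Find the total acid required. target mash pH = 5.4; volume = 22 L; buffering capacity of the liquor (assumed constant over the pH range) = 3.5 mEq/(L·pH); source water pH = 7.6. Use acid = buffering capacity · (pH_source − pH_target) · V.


acid = 3.5 · (7.6 − 5.4) · 22

169.4000 mEq


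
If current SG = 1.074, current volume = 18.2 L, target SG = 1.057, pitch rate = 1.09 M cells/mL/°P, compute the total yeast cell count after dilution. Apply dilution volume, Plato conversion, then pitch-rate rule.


V_w = V·((SG_c−1)/(SG_t−1)−1);  °P = 259 − 259/SG_t;  cells = rate·(V+V_w)·°P
V_w = 18.2·((1.074−1)/(1.057−1)−1) = 5.4281
V_final = 18.2 + 5.4281 = 23.6281
°P = 259 − 259/1.057 = 13.9669
cells = 1.09·23.6281·13.9669

359.7115 billion cells


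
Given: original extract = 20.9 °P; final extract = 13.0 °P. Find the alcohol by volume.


SG = 259/(259 − P);  ABV = (OG − FG)·131.25
OG = 259/(259 − 20.9) = 1.0878
FG = 259/(259 − 13.0) = 1.0528
ABV = (1.0878 − 1.0528)·131.25

4.5849 % ABV


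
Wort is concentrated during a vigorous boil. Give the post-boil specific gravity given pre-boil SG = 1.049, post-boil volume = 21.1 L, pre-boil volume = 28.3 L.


SG_post = 1 + (SG_pre − 1)·V_pre/V_post
pts_pre = (1.049 − 1)·1000 = 49.0000
pts_post = 49.0000·28.3/21.1 = 65.7204
SG_post = 1 + 65.7204/1000

1.0657


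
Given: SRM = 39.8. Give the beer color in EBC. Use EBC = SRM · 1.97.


EBC = 39.8 · 1.97

78.4060 EBC


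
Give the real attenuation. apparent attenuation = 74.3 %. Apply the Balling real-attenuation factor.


RA = AA · 0.8192
RA = 74.3 · 0.8192

60.8666 %


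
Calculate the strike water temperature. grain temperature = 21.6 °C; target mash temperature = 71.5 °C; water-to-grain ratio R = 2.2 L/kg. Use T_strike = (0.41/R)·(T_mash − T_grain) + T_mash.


T_strike = (0.41/2.2)·(71.5 − 21.6) + 71.5

80.7995 °C


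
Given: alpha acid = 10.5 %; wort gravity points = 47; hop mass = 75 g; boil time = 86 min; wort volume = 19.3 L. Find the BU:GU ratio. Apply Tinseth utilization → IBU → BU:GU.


U = 1.65·0.000125^(GP/1000)·(1−e^(−0.04t))/4.15;  IBU = (α/100)·m·U·1000/V;  BU:GU = IBU/GP
U = 1.65·0.000125^(47/1000)·(1−e^(−0.04·86))/4.15 = 0.2523
IBU = (10.5/100)·75·0.2523·1000/19.3 = 102.9272
BU:GU = 102.9272/47

2.1899


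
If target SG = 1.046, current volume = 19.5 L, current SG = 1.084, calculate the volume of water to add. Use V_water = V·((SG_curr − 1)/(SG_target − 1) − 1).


V_water = 19.5·((1.084 − 1)/(1.046 − 1) − 1)

16.1087 L


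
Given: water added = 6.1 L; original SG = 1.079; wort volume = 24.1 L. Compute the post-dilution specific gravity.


SG_new = 1 + (SG_old − 1)·V_old/(V_old + V_water)
pts = (1.079 − 1)·1000·24.1/(24.1 + 6.1) = 63.0430
SG_new = 1 + 63.0430/1000

1.0630


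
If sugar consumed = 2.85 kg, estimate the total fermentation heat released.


Q = m_sugar · 590 kJ/kg
Q = 2.85 · 590

1681.5000 kJ


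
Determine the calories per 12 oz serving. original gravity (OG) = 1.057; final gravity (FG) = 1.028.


ABW = (OG−FG)·131.25·0.79/FG;  °P = 259 − 259/SG (for OG→OE and FG→AE);  RE = 0.1808·OE + 0.8192·AE;  Cal = (6.9·ABW + 4·(RE−0.1))·FG·3.55
ABW = (1.057 − 1.028)·131.25·0.79/1.028 = 2.9250
OE = 259 − 259/1.057 = 13.9669 °P
AE = 259 − 259/1.028 = 7.0545 °P
RE = 0.1808·13.9669 + 0.8192·7.0545 = 8.3042 °P
Cal = (6.9·2.9250 + 4·(8.3042−0.1))·1.028·3.55

193.4171 kcal


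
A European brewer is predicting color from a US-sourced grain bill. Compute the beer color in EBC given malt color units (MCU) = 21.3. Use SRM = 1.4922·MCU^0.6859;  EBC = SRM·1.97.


SRM = 1.4922·21.3^0.6859 = 12.1608
EBC = 12.1608·1.97

23.9568 EBC


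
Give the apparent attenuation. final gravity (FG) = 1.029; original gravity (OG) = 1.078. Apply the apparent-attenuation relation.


AA = (OG − FG)/(OG − 1) · 100
AA = (1.078 − 1.029)/(1.078 − 1) · 100

62.8205 %


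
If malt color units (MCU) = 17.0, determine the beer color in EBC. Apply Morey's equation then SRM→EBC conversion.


SRM = 1.4922·MCU^0.6859;  EBC = SRM·1.97
SRM = 1.4922·17.0^0.6859 = 10.4182
EBC = 10.4182·1.97

20.5238 EBC


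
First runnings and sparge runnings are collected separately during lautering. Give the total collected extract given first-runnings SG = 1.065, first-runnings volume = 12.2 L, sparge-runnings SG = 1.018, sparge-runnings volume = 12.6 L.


total = Σ (SG_i − 1)·1000·V_i
first = (1.065 − 1)·1000·12.2 = 793.0000
sparge = (1.018 − 1)·1000·12.6 = 226.8000
total = 793.0000 + 226.8000

1019.8000 gravity·L


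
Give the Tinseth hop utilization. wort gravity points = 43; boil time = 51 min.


U = 1.65·0.000125^(GP/1000) · (1 − e^(−0.04·t))/4.15
bigness = 1.65·0.000125^(43/1000) = 1.1211
boil_factor = (1 − e^(−0.04·51))/4.15 = 0.2096
U = 1.1211 · 0.2096

0.2350


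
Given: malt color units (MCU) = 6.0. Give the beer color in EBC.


SRM = 1.4922·MCU^0.6859;  EBC = SRM·1.97
SRM = 1.4922·6.0^0.6859 = 5.0999
EBC = 5.0999·1.97

10.0468 EBC


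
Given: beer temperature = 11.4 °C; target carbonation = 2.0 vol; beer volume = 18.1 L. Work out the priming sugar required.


residual = 14.695·(0.01821 + 0.09011·e^(−0.04·T));  sugar = (target − residual)·4.0·V
residual = 14.695·(0.01821 + 0.09011·e^(−0.04·11.4)) = 1.1069
sugar = (2.0 − 1.1069)·4.0·18.1

64.6625 g


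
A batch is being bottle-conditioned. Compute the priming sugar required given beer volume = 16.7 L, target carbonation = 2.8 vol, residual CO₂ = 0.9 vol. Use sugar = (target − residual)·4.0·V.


sugar = (2.8 − 0.9)·4.0·16.7

126.9200 g


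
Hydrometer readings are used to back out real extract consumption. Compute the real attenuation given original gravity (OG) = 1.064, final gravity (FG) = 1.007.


AA = (OG−FG)/(OG−1)·100;  RA = AA·0.8192
AA = (1.064 − 1.007)/(1.064 − 1)·100 = 89.0625
RA = 89.0625·0.8192

72.9600 %


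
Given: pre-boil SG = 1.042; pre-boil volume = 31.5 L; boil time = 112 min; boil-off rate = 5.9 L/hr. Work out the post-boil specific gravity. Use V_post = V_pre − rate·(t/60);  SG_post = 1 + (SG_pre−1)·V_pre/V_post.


V_post = 31.5 − 5.9·(112/60) = 20.4867
SG_post = 1 + (1.042 − 1)·31.5/20.4867

1.0646


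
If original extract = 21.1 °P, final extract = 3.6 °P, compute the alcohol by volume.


SG = 259/(259 − P);  ABV = (OG − FG)·131.25
OG = 259/(259 − 21.1) = 1.0887
FG = 259/(259 − 3.6) = 1.0141
ABV = (1.0887 − 1.0141)·131.25

9.7909 % ABV


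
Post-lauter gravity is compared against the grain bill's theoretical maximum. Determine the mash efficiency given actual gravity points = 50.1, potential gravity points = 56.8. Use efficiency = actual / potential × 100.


efficiency = 50.1 / 56.8 × 100

88.2042 %


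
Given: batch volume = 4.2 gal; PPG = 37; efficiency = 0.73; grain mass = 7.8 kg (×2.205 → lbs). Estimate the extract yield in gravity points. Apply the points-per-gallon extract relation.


points = lbs × PPG × eff / vol
lbs = 7.8 × 2.205 = 17.1990
points = 17.1990 × 37 × 0.73 / 4.2

110.6060 points


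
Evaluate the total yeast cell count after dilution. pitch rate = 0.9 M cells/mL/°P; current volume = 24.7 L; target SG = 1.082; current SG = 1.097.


V_w = V·((SG_c−1)/(SG_t−1)−1);  °P = 259 − 259/SG_t;  cells = rate·(V+V_w)·°P
V_w = 24.7·((1.097−1)/(1.082−1)−1) = 4.5183
V_final = 24.7 + 4.5183 = 29.2183
°P = 259 − 259/1.082 = 19.6285
cells = 0.9·29.2183·19.6285

516.1592 billion cells


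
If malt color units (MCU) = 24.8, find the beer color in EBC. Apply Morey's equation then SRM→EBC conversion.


SRM = 1.4922·MCU^0.6859;  EBC = SRM·1.97
SRM = 1.4922·24.8^0.6859 = 13.4984
EBC = 13.4984·1.97

26.5918 EBC


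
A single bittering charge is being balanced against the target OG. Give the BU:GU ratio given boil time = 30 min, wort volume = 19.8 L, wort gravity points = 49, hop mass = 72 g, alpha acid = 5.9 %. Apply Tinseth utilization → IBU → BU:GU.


U = 1.65·0.000125^(GP/1000)·(1−e^(−0.04t))/4.15;  IBU = (α/100)·m·U·1000/V;  BU:GU = IBU/GP
U = 1.65·0.000125^(49/1000)·(1−e^(−0.04·30))/4.15 = 0.1789
IBU = (5.9/100)·72·0.1789·1000/19.8 = 38.3760
BU:GU = 38.3760/49

0.7832


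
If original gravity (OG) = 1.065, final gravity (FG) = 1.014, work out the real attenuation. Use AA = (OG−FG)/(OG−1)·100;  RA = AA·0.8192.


AA = (1.065 − 1.014)/(1.065 − 1)·100 = 78.4615
RA = 78.4615·0.8192

64.2757 %


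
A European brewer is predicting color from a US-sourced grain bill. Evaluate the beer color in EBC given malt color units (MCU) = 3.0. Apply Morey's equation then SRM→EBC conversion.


SRM = 1.4922·MCU^0.6859;  EBC = SRM·1.97
SRM = 1.4922·3.0^0.6859 = 3.1702
EBC = 3.1702·1.97

6.2453 EBC


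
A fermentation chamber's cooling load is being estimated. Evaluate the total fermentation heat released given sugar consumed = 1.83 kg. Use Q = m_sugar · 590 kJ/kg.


Q = 1.83 · 590

1079.7000 kJ


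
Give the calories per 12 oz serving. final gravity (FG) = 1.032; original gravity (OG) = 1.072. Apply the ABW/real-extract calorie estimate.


ABW = (OG−FG)·131.25·0.79/FG;  °P = 259 − 259/SG (for OG→OE and FG→AE);  RE = 0.1808·OE + 0.8192·AE;  Cal = (6.9·ABW + 4·(RE−0.1))·FG·3.55
ABW = (1.072 − 1.032)·131.25·0.79/1.032 = 4.0189
OE = 259 − 259/1.072 = 17.3955 °P
AE = 259 − 259/1.032 = 8.0310 °P
RE = 0.1808·17.3955 + 0.8192·8.0310 = 9.7241 °P
Cal = (6.9·4.0189 + 4·(9.7241−0.1))·1.032·3.55

242.6286 kcal
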